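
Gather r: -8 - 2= -10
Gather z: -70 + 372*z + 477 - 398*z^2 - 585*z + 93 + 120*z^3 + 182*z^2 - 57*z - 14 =120*z^3 - 216*z^2 - 270*z + 486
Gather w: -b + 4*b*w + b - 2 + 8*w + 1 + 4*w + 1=w*(4*b + 12)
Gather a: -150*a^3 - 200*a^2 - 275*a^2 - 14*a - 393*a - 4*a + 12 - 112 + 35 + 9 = -150*a^3 - 475*a^2 - 411*a - 56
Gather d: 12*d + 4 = 12*d + 4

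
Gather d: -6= -6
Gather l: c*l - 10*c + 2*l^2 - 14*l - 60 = -10*c + 2*l^2 + l*(c - 14) - 60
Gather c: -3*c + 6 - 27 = -3*c - 21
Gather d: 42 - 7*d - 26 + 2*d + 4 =20 - 5*d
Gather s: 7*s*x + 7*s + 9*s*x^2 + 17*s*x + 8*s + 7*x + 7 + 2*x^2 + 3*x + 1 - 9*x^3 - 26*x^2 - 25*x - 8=s*(9*x^2 + 24*x + 15) - 9*x^3 - 24*x^2 - 15*x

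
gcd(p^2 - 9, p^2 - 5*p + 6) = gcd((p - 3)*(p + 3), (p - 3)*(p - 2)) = p - 3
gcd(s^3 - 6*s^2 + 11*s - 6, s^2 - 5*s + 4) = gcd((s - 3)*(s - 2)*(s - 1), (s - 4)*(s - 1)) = s - 1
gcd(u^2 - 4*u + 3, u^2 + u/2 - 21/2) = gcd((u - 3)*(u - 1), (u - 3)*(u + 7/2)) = u - 3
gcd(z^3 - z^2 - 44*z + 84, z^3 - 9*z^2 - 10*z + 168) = z - 6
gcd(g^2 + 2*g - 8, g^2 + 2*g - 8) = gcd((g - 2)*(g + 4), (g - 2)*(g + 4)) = g^2 + 2*g - 8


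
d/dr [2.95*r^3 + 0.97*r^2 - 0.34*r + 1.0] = 8.85*r^2 + 1.94*r - 0.34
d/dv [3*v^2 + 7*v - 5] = 6*v + 7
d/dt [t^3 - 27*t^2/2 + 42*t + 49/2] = 3*t^2 - 27*t + 42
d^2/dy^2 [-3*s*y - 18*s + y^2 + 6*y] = 2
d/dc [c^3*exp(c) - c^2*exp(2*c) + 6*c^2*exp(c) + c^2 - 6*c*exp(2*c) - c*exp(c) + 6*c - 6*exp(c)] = c^3*exp(c) - 2*c^2*exp(2*c) + 9*c^2*exp(c) - 14*c*exp(2*c) + 11*c*exp(c) + 2*c - 6*exp(2*c) - 7*exp(c) + 6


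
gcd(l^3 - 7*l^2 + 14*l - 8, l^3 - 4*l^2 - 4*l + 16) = l^2 - 6*l + 8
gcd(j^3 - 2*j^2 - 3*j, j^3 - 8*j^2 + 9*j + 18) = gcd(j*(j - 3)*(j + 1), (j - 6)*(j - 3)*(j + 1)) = j^2 - 2*j - 3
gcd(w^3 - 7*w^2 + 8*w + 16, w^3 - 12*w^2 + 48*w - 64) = w^2 - 8*w + 16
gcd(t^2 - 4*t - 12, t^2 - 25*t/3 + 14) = t - 6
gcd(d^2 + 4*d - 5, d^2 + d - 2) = d - 1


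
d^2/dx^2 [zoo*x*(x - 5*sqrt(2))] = nan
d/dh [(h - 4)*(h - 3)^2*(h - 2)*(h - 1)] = 5*h^4 - 52*h^3 + 195*h^2 - 310*h + 174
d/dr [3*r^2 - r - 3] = 6*r - 1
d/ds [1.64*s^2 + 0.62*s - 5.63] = 3.28*s + 0.62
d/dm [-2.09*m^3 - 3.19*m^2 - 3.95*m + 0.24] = -6.27*m^2 - 6.38*m - 3.95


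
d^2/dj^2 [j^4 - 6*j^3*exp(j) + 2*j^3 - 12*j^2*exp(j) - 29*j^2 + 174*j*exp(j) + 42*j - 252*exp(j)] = -6*j^3*exp(j) - 48*j^2*exp(j) + 12*j^2 + 90*j*exp(j) + 12*j + 72*exp(j) - 58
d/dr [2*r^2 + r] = 4*r + 1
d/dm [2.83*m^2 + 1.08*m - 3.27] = 5.66*m + 1.08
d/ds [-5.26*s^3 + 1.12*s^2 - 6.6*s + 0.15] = -15.78*s^2 + 2.24*s - 6.6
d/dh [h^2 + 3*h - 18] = 2*h + 3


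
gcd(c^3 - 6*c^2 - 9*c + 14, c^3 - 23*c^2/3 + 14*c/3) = c - 7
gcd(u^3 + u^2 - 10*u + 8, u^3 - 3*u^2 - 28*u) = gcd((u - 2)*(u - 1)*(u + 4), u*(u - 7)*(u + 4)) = u + 4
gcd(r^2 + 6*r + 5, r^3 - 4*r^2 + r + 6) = r + 1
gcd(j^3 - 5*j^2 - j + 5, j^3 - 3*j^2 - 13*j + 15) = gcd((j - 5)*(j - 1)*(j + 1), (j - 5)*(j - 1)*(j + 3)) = j^2 - 6*j + 5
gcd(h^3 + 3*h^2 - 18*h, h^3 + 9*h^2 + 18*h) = h^2 + 6*h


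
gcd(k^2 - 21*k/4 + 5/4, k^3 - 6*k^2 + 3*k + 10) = k - 5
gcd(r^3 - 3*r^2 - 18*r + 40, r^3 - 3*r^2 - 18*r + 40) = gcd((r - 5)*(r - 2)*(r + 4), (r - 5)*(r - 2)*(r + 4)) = r^3 - 3*r^2 - 18*r + 40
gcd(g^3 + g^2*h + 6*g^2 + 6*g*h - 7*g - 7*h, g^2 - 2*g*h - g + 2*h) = g - 1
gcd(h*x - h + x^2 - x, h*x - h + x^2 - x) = h*x - h + x^2 - x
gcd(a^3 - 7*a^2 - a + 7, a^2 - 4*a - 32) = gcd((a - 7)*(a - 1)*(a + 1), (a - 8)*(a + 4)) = 1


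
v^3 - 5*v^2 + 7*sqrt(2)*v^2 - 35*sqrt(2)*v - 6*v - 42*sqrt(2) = (v - 6)*(v + 1)*(v + 7*sqrt(2))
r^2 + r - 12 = (r - 3)*(r + 4)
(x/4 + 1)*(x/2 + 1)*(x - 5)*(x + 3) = x^4/8 + x^3/2 - 19*x^2/8 - 53*x/4 - 15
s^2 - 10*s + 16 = (s - 8)*(s - 2)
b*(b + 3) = b^2 + 3*b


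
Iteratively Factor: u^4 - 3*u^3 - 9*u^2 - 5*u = (u - 5)*(u^3 + 2*u^2 + u) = (u - 5)*(u + 1)*(u^2 + u) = (u - 5)*(u + 1)^2*(u)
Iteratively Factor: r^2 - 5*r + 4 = (r - 1)*(r - 4)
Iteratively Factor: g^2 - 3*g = (g - 3)*(g)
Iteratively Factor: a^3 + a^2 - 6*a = (a + 3)*(a^2 - 2*a) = (a - 2)*(a + 3)*(a)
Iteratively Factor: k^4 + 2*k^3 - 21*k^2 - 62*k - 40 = (k + 2)*(k^3 - 21*k - 20) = (k + 1)*(k + 2)*(k^2 - k - 20) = (k - 5)*(k + 1)*(k + 2)*(k + 4)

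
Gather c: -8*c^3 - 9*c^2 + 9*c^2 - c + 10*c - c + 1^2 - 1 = -8*c^3 + 8*c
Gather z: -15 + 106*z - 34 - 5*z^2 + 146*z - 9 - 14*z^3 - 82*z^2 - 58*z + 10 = -14*z^3 - 87*z^2 + 194*z - 48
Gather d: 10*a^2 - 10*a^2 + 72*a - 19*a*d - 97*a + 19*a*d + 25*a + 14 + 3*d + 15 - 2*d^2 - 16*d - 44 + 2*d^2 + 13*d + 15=0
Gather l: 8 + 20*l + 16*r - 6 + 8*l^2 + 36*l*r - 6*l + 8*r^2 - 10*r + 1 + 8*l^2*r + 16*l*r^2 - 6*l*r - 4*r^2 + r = l^2*(8*r + 8) + l*(16*r^2 + 30*r + 14) + 4*r^2 + 7*r + 3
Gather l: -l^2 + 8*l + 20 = -l^2 + 8*l + 20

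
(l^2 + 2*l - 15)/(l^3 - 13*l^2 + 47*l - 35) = (l^2 + 2*l - 15)/(l^3 - 13*l^2 + 47*l - 35)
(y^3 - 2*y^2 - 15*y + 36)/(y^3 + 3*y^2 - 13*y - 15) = (y^2 + y - 12)/(y^2 + 6*y + 5)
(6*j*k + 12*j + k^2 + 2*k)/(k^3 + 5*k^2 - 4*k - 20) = (6*j + k)/(k^2 + 3*k - 10)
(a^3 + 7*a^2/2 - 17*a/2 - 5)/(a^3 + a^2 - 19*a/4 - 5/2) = 2*(a + 5)/(2*a + 5)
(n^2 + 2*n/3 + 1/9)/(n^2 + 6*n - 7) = (9*n^2 + 6*n + 1)/(9*(n^2 + 6*n - 7))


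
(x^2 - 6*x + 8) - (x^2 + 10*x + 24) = -16*x - 16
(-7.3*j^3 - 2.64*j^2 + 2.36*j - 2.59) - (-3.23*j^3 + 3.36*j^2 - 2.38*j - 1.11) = -4.07*j^3 - 6.0*j^2 + 4.74*j - 1.48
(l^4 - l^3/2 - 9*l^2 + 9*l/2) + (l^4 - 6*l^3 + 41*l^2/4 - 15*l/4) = 2*l^4 - 13*l^3/2 + 5*l^2/4 + 3*l/4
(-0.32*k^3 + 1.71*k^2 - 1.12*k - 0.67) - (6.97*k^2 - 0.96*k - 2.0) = -0.32*k^3 - 5.26*k^2 - 0.16*k + 1.33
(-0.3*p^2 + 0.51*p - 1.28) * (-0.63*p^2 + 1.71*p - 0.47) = 0.189*p^4 - 0.8343*p^3 + 1.8195*p^2 - 2.4285*p + 0.6016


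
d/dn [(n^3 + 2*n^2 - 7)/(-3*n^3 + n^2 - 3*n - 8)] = (7*n^4 - 6*n^3 - 93*n^2 - 18*n - 21)/(9*n^6 - 6*n^5 + 19*n^4 + 42*n^3 - 7*n^2 + 48*n + 64)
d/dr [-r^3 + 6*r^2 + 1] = 3*r*(4 - r)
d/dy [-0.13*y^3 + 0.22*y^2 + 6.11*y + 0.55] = -0.39*y^2 + 0.44*y + 6.11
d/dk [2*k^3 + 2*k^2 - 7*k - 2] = 6*k^2 + 4*k - 7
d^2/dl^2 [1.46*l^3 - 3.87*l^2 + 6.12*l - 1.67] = 8.76*l - 7.74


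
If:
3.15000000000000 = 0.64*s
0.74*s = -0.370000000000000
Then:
No Solution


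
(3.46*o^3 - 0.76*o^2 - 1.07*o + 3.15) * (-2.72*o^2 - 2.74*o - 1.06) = -9.4112*o^5 - 7.4132*o^4 + 1.3252*o^3 - 4.8306*o^2 - 7.4968*o - 3.339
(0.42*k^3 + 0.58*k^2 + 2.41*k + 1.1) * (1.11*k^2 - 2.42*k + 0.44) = 0.4662*k^5 - 0.3726*k^4 + 1.4563*k^3 - 4.356*k^2 - 1.6016*k + 0.484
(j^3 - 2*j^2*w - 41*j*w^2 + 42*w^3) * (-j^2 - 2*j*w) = -j^5 + 45*j^3*w^2 + 40*j^2*w^3 - 84*j*w^4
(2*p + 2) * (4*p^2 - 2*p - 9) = 8*p^3 + 4*p^2 - 22*p - 18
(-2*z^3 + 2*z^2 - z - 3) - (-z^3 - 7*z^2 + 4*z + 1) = -z^3 + 9*z^2 - 5*z - 4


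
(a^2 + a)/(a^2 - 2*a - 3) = a/(a - 3)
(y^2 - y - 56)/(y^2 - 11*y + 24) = (y + 7)/(y - 3)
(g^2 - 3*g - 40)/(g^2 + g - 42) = (g^2 - 3*g - 40)/(g^2 + g - 42)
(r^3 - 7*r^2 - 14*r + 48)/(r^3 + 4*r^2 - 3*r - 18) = (r - 8)/(r + 3)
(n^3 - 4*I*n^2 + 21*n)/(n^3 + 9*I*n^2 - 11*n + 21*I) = n*(n - 7*I)/(n^2 + 6*I*n + 7)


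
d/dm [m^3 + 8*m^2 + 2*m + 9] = 3*m^2 + 16*m + 2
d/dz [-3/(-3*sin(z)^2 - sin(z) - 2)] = -3*(6*sin(z) + 1)*cos(z)/(3*sin(z)^2 + sin(z) + 2)^2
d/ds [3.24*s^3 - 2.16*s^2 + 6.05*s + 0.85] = 9.72*s^2 - 4.32*s + 6.05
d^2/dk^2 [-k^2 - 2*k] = -2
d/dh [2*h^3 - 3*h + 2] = 6*h^2 - 3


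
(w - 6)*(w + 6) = w^2 - 36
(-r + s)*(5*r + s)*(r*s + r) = -5*r^3*s - 5*r^3 + 4*r^2*s^2 + 4*r^2*s + r*s^3 + r*s^2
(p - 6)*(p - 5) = p^2 - 11*p + 30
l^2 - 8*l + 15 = (l - 5)*(l - 3)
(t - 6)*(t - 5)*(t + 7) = t^3 - 4*t^2 - 47*t + 210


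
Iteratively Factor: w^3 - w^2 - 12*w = (w + 3)*(w^2 - 4*w) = w*(w + 3)*(w - 4)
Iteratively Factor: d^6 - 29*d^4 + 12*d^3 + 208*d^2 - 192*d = (d - 4)*(d^5 + 4*d^4 - 13*d^3 - 40*d^2 + 48*d) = (d - 4)*(d - 1)*(d^4 + 5*d^3 - 8*d^2 - 48*d) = d*(d - 4)*(d - 1)*(d^3 + 5*d^2 - 8*d - 48) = d*(d - 4)*(d - 1)*(d + 4)*(d^2 + d - 12) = d*(d - 4)*(d - 3)*(d - 1)*(d + 4)*(d + 4)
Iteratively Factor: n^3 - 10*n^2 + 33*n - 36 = (n - 3)*(n^2 - 7*n + 12) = (n - 4)*(n - 3)*(n - 3)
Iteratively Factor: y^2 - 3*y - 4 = (y + 1)*(y - 4)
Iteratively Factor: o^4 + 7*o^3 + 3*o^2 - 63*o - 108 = (o + 3)*(o^3 + 4*o^2 - 9*o - 36) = (o + 3)*(o + 4)*(o^2 - 9) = (o + 3)^2*(o + 4)*(o - 3)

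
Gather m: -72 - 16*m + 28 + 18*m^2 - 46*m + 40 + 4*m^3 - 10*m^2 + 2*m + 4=4*m^3 + 8*m^2 - 60*m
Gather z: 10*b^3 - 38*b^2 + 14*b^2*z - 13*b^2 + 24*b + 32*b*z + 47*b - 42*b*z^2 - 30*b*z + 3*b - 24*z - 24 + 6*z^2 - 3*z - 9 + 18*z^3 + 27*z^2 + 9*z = 10*b^3 - 51*b^2 + 74*b + 18*z^3 + z^2*(33 - 42*b) + z*(14*b^2 + 2*b - 18) - 33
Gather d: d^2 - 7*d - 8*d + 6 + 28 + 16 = d^2 - 15*d + 50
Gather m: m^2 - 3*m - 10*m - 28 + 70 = m^2 - 13*m + 42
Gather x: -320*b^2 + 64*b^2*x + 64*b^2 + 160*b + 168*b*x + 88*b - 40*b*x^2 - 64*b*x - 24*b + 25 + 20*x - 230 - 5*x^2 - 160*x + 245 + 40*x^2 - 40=-256*b^2 + 224*b + x^2*(35 - 40*b) + x*(64*b^2 + 104*b - 140)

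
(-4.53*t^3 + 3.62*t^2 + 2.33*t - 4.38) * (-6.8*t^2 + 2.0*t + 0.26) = 30.804*t^5 - 33.676*t^4 - 9.7818*t^3 + 35.3852*t^2 - 8.1542*t - 1.1388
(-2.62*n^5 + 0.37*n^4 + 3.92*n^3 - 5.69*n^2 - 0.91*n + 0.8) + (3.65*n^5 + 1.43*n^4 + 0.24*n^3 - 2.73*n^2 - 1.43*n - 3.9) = 1.03*n^5 + 1.8*n^4 + 4.16*n^3 - 8.42*n^2 - 2.34*n - 3.1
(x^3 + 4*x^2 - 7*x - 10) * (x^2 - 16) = x^5 + 4*x^4 - 23*x^3 - 74*x^2 + 112*x + 160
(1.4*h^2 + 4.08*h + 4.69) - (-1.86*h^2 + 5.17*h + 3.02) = 3.26*h^2 - 1.09*h + 1.67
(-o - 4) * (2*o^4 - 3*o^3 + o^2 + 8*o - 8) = -2*o^5 - 5*o^4 + 11*o^3 - 12*o^2 - 24*o + 32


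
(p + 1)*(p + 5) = p^2 + 6*p + 5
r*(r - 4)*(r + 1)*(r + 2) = r^4 - r^3 - 10*r^2 - 8*r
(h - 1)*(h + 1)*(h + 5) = h^3 + 5*h^2 - h - 5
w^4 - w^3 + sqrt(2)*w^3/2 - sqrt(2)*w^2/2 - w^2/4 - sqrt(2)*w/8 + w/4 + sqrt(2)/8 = (w - 1)*(w - 1/2)*(w + 1/2)*(w + sqrt(2)/2)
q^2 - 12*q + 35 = (q - 7)*(q - 5)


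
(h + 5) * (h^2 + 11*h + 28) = h^3 + 16*h^2 + 83*h + 140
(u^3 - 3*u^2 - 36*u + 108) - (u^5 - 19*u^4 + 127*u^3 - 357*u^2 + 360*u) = -u^5 + 19*u^4 - 126*u^3 + 354*u^2 - 396*u + 108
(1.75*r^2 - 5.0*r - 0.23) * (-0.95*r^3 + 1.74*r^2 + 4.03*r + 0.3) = -1.6625*r^5 + 7.795*r^4 - 1.429*r^3 - 20.0252*r^2 - 2.4269*r - 0.069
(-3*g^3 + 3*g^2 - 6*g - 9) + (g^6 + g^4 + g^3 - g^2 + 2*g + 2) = g^6 + g^4 - 2*g^3 + 2*g^2 - 4*g - 7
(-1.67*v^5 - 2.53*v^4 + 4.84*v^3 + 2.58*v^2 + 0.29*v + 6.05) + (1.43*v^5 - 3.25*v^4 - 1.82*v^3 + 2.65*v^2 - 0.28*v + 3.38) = -0.24*v^5 - 5.78*v^4 + 3.02*v^3 + 5.23*v^2 + 0.00999999999999995*v + 9.43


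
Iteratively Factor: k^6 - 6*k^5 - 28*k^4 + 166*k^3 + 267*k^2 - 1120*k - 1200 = (k + 4)*(k^5 - 10*k^4 + 12*k^3 + 118*k^2 - 205*k - 300) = (k + 3)*(k + 4)*(k^4 - 13*k^3 + 51*k^2 - 35*k - 100) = (k - 5)*(k + 3)*(k + 4)*(k^3 - 8*k^2 + 11*k + 20) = (k - 5)*(k - 4)*(k + 3)*(k + 4)*(k^2 - 4*k - 5) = (k - 5)^2*(k - 4)*(k + 3)*(k + 4)*(k + 1)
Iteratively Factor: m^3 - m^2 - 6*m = (m + 2)*(m^2 - 3*m) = m*(m + 2)*(m - 3)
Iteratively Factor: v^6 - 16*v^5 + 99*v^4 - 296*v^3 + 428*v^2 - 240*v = (v - 2)*(v^5 - 14*v^4 + 71*v^3 - 154*v^2 + 120*v) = v*(v - 2)*(v^4 - 14*v^3 + 71*v^2 - 154*v + 120) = v*(v - 4)*(v - 2)*(v^3 - 10*v^2 + 31*v - 30) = v*(v - 4)*(v - 3)*(v - 2)*(v^2 - 7*v + 10) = v*(v - 5)*(v - 4)*(v - 3)*(v - 2)*(v - 2)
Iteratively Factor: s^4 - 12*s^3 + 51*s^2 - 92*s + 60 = (s - 3)*(s^3 - 9*s^2 + 24*s - 20) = (s - 3)*(s - 2)*(s^2 - 7*s + 10) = (s - 5)*(s - 3)*(s - 2)*(s - 2)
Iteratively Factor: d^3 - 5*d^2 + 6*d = (d - 3)*(d^2 - 2*d) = d*(d - 3)*(d - 2)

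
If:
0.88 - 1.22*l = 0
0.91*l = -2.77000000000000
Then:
No Solution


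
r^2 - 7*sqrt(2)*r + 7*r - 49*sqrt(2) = (r + 7)*(r - 7*sqrt(2))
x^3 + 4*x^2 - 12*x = x*(x - 2)*(x + 6)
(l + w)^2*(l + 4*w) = l^3 + 6*l^2*w + 9*l*w^2 + 4*w^3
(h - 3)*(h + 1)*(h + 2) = h^3 - 7*h - 6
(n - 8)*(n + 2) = n^2 - 6*n - 16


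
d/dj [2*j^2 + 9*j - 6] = 4*j + 9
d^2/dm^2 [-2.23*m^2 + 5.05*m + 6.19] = -4.46000000000000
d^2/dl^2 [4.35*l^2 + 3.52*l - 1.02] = 8.70000000000000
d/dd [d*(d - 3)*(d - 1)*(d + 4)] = 4*d^3 - 26*d + 12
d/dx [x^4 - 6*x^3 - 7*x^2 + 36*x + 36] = 4*x^3 - 18*x^2 - 14*x + 36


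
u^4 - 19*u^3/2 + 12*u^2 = u^2*(u - 8)*(u - 3/2)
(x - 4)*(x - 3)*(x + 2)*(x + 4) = x^4 - x^3 - 22*x^2 + 16*x + 96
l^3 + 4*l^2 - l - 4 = (l - 1)*(l + 1)*(l + 4)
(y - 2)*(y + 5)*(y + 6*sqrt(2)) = y^3 + 3*y^2 + 6*sqrt(2)*y^2 - 10*y + 18*sqrt(2)*y - 60*sqrt(2)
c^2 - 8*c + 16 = (c - 4)^2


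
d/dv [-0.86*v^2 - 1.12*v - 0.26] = -1.72*v - 1.12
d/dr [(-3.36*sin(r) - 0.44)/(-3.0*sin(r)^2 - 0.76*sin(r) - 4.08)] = (-10.08*sin(r)^2 - 2.64*sin(r) + 13.3744)*cos(r)/(9.0*sin(r)^4 + 4.56*sin(r)^3 + 25.0576*sin(r)^2 + 6.2016*sin(r) + 16.6464)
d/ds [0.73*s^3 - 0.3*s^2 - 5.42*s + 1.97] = 2.19*s^2 - 0.6*s - 5.42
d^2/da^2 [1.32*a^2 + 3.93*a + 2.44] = 2.64000000000000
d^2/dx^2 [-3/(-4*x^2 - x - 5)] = 6*(-16*x^2 - 4*x + (8*x + 1)^2 - 20)/(4*x^2 + x + 5)^3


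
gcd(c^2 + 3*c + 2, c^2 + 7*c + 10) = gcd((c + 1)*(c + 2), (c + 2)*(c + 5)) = c + 2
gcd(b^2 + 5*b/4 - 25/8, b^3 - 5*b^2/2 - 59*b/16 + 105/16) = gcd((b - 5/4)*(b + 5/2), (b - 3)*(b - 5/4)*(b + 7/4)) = b - 5/4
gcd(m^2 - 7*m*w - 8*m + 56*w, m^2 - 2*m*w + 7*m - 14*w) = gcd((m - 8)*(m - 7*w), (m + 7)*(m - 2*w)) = 1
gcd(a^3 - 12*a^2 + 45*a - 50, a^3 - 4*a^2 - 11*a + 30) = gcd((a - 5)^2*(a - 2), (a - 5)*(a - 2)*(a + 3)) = a^2 - 7*a + 10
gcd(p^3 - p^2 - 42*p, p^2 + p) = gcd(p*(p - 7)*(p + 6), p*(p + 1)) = p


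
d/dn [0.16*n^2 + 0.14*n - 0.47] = 0.32*n + 0.14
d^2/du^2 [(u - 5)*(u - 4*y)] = 2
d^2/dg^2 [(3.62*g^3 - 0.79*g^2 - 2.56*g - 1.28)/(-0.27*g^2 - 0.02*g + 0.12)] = (4.44089209850063e-16*g^5 - 5.55111512312578e-17*g^4 + 0.127244000000001*g^3 + 0.765576*g^2 + 0.226368*g + 0.119008)/(0.019683*g^6 + 0.004374*g^5 - 0.02592*g^4 - 0.00388*g^3 + 0.01152*g^2 + 0.000864*g - 0.001728)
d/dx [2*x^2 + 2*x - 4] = 4*x + 2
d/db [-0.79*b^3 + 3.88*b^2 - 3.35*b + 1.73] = -2.37*b^2 + 7.76*b - 3.35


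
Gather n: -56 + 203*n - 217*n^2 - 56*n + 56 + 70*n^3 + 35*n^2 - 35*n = 70*n^3 - 182*n^2 + 112*n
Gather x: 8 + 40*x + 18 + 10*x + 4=50*x + 30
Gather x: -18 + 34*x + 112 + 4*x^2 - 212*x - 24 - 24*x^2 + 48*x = -20*x^2 - 130*x + 70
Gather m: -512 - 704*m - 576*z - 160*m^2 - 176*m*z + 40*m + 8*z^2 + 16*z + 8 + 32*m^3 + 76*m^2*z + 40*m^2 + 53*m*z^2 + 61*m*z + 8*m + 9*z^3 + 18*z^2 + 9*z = 32*m^3 + m^2*(76*z - 120) + m*(53*z^2 - 115*z - 656) + 9*z^3 + 26*z^2 - 551*z - 504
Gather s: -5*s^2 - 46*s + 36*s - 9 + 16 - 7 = -5*s^2 - 10*s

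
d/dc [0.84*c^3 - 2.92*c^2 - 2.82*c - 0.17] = 2.52*c^2 - 5.84*c - 2.82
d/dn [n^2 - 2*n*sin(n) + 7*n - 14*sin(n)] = -2*n*cos(n) + 2*n - 2*sin(n) - 14*cos(n) + 7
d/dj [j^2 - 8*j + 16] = 2*j - 8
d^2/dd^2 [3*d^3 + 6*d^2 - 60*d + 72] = 18*d + 12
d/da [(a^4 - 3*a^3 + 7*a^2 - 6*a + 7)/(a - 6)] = (3*a^4 - 30*a^3 + 61*a^2 - 84*a + 29)/(a^2 - 12*a + 36)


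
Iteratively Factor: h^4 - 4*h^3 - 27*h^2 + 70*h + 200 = (h + 2)*(h^3 - 6*h^2 - 15*h + 100) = (h - 5)*(h + 2)*(h^2 - h - 20) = (h - 5)^2*(h + 2)*(h + 4)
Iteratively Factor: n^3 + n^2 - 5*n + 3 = (n + 3)*(n^2 - 2*n + 1) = (n - 1)*(n + 3)*(n - 1)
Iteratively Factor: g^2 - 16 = (g + 4)*(g - 4)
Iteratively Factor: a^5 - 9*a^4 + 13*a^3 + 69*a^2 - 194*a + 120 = (a - 4)*(a^4 - 5*a^3 - 7*a^2 + 41*a - 30) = (a - 4)*(a - 2)*(a^3 - 3*a^2 - 13*a + 15) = (a - 4)*(a - 2)*(a + 3)*(a^2 - 6*a + 5) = (a - 5)*(a - 4)*(a - 2)*(a + 3)*(a - 1)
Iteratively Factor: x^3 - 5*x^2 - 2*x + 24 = (x - 4)*(x^2 - x - 6) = (x - 4)*(x - 3)*(x + 2)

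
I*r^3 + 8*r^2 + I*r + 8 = (r - 8*I)*(r + I)*(I*r + 1)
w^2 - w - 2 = (w - 2)*(w + 1)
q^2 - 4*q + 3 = (q - 3)*(q - 1)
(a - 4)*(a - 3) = a^2 - 7*a + 12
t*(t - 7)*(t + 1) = t^3 - 6*t^2 - 7*t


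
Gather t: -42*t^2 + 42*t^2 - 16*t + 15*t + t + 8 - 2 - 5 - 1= 0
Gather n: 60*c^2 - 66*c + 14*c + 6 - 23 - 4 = 60*c^2 - 52*c - 21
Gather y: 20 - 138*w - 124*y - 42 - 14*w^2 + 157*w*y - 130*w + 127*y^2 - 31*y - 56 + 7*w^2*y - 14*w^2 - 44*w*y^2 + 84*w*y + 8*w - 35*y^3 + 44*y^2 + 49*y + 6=-28*w^2 - 260*w - 35*y^3 + y^2*(171 - 44*w) + y*(7*w^2 + 241*w - 106) - 72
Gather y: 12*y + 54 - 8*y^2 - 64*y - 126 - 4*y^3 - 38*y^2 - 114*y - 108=-4*y^3 - 46*y^2 - 166*y - 180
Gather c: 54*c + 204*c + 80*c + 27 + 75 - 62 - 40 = 338*c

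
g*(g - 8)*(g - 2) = g^3 - 10*g^2 + 16*g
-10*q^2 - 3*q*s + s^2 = (-5*q + s)*(2*q + s)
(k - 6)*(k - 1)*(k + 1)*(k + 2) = k^4 - 4*k^3 - 13*k^2 + 4*k + 12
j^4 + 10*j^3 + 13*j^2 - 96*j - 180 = (j - 3)*(j + 2)*(j + 5)*(j + 6)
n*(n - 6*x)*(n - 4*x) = n^3 - 10*n^2*x + 24*n*x^2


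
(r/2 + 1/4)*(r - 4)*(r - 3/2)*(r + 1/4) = r^4/2 - 19*r^3/8 + r^2 + 61*r/32 + 3/8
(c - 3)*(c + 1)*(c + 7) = c^3 + 5*c^2 - 17*c - 21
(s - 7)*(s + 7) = s^2 - 49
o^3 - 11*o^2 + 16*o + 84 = (o - 7)*(o - 6)*(o + 2)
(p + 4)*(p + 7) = p^2 + 11*p + 28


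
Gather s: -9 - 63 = -72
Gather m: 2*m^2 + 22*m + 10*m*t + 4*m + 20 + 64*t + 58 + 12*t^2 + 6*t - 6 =2*m^2 + m*(10*t + 26) + 12*t^2 + 70*t + 72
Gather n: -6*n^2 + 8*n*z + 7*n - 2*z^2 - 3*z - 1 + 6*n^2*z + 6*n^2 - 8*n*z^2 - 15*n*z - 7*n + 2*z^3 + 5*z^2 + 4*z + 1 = 6*n^2*z + n*(-8*z^2 - 7*z) + 2*z^3 + 3*z^2 + z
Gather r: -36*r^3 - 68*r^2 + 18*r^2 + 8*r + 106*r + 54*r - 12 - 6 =-36*r^3 - 50*r^2 + 168*r - 18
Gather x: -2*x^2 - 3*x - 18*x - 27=-2*x^2 - 21*x - 27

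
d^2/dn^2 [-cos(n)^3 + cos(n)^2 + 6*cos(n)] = -21*cos(n)/4 - 2*cos(2*n) + 9*cos(3*n)/4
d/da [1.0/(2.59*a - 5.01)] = -2.59/(2.59*a - 5.01)^2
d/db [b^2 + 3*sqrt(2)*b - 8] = 2*b + 3*sqrt(2)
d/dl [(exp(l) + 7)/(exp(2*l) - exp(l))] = (-exp(2*l) - 14*exp(l) + 7)*exp(-l)/(exp(2*l) - 2*exp(l) + 1)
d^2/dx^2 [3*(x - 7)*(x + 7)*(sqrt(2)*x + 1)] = 18*sqrt(2)*x + 6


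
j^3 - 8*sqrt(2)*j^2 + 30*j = j*(j - 5*sqrt(2))*(j - 3*sqrt(2))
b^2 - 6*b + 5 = (b - 5)*(b - 1)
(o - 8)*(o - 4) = o^2 - 12*o + 32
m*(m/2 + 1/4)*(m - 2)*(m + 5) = m^4/2 + 7*m^3/4 - 17*m^2/4 - 5*m/2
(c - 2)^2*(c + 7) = c^3 + 3*c^2 - 24*c + 28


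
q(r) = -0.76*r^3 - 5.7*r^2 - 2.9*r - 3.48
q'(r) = -2.28*r^2 - 11.4*r - 2.9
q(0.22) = -4.40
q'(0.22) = -5.52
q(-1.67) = -10.99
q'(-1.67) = 9.78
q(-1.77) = -11.99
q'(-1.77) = 10.13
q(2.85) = -75.64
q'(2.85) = -53.91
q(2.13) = -42.86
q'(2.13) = -37.53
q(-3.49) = -30.48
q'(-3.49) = 9.12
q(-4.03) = -34.62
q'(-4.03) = 6.01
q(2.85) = -75.64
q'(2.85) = -53.91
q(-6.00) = -27.12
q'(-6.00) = -16.58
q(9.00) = -1045.32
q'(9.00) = -290.18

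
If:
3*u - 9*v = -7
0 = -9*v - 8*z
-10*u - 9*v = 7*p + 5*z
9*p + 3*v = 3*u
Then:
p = -749/2739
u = -175/2739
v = 2072/2739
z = -777/913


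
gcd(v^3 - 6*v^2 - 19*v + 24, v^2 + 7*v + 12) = v + 3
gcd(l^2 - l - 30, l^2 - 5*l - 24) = 1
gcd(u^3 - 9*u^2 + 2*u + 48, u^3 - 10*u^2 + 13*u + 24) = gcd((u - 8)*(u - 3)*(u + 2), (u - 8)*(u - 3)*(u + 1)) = u^2 - 11*u + 24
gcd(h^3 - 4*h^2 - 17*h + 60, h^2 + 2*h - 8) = h + 4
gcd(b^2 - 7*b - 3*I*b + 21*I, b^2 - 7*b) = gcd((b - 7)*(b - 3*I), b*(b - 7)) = b - 7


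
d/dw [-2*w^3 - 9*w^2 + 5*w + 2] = -6*w^2 - 18*w + 5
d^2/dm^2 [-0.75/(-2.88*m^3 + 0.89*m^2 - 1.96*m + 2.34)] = ((1.335 - 12.96*m)*(2.88*m^3 - 0.89*m^2 + 1.96*m - 2.34) + 0.75*(8.64*m^2 - 1.78*m + 1.96)*(17.28*m^2 - 3.56*m + 3.92))/(2.88*m^3 - 0.89*m^2 + 1.96*m - 2.34)^3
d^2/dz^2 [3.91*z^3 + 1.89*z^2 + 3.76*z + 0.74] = 23.46*z + 3.78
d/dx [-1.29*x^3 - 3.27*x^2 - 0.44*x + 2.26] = -3.87*x^2 - 6.54*x - 0.44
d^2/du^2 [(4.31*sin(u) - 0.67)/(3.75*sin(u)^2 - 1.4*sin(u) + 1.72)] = (-60.609375*sin(u)^5 + 15.06*sin(u)^4 + 277.46325*sin(u)^3 - 82.88253*sin(u)^2 - 156.829344*sin(u) + 26.77356)/(52.734375*sin(u)^6 - 59.0625*sin(u)^5 + 94.6125*sin(u)^4 - 56.924*sin(u)^3 + 43.3956*sin(u)^2 - 12.42528*sin(u) + 5.088448)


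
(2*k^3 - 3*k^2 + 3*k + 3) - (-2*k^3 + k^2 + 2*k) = 4*k^3 - 4*k^2 + k + 3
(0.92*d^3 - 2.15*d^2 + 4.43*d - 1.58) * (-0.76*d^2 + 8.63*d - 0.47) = -0.6992*d^5 + 9.5736*d^4 - 22.3537*d^3 + 40.4422*d^2 - 15.7175*d + 0.7426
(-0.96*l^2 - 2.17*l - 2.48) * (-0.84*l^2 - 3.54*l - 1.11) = 0.8064*l^4 + 5.2212*l^3 + 10.8306*l^2 + 11.1879*l + 2.7528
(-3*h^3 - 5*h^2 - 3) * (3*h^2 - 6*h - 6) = -9*h^5 + 3*h^4 + 48*h^3 + 21*h^2 + 18*h + 18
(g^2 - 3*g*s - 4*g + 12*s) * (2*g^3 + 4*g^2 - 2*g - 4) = 2*g^5 - 6*g^4*s - 4*g^4 + 12*g^3*s - 18*g^3 + 54*g^2*s + 4*g^2 - 12*g*s + 16*g - 48*s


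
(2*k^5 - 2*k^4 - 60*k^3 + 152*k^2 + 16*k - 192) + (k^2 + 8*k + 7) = 2*k^5 - 2*k^4 - 60*k^3 + 153*k^2 + 24*k - 185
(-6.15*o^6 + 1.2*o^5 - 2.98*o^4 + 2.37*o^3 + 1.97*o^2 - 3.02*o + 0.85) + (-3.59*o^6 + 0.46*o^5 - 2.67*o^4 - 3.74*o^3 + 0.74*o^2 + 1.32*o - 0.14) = -9.74*o^6 + 1.66*o^5 - 5.65*o^4 - 1.37*o^3 + 2.71*o^2 - 1.7*o + 0.71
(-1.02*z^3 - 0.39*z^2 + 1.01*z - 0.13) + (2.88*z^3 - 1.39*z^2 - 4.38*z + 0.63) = 1.86*z^3 - 1.78*z^2 - 3.37*z + 0.5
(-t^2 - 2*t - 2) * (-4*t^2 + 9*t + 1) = 4*t^4 - t^3 - 11*t^2 - 20*t - 2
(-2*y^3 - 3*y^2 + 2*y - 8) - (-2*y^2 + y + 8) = -2*y^3 - y^2 + y - 16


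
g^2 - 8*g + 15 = (g - 5)*(g - 3)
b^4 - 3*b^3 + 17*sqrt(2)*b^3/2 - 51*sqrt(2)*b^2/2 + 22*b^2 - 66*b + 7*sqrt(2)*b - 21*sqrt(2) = (b - 3)*(b + sqrt(2)/2)*(b + sqrt(2))*(b + 7*sqrt(2))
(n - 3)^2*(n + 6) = n^3 - 27*n + 54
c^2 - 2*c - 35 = (c - 7)*(c + 5)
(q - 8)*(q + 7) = q^2 - q - 56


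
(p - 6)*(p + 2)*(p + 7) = p^3 + 3*p^2 - 40*p - 84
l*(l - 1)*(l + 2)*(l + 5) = l^4 + 6*l^3 + 3*l^2 - 10*l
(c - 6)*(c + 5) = c^2 - c - 30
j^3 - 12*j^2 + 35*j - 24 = (j - 8)*(j - 3)*(j - 1)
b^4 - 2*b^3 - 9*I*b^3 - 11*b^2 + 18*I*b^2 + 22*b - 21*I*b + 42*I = (b - 2)*(b - 7*I)*(b - 3*I)*(b + I)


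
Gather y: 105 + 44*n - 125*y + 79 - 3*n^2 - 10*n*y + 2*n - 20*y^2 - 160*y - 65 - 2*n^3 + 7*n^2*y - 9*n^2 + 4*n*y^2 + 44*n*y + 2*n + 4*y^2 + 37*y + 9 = -2*n^3 - 12*n^2 + 48*n + y^2*(4*n - 16) + y*(7*n^2 + 34*n - 248) + 128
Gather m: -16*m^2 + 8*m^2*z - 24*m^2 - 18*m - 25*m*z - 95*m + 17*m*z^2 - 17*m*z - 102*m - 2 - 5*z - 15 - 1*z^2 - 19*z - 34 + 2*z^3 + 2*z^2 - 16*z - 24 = m^2*(8*z - 40) + m*(17*z^2 - 42*z - 215) + 2*z^3 + z^2 - 40*z - 75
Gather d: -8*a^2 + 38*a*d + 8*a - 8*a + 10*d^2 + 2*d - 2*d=-8*a^2 + 38*a*d + 10*d^2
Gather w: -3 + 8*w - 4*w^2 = -4*w^2 + 8*w - 3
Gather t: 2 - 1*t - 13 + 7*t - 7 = 6*t - 18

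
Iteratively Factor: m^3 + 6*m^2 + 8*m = (m + 2)*(m^2 + 4*m) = m*(m + 2)*(m + 4)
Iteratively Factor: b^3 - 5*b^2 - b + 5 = (b - 1)*(b^2 - 4*b - 5) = (b - 1)*(b + 1)*(b - 5)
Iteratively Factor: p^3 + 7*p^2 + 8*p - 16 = (p - 1)*(p^2 + 8*p + 16) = (p - 1)*(p + 4)*(p + 4)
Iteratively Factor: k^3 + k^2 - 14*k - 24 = (k + 2)*(k^2 - k - 12) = (k + 2)*(k + 3)*(k - 4)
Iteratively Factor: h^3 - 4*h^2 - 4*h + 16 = (h + 2)*(h^2 - 6*h + 8) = (h - 2)*(h + 2)*(h - 4)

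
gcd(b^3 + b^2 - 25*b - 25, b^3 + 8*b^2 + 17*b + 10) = b^2 + 6*b + 5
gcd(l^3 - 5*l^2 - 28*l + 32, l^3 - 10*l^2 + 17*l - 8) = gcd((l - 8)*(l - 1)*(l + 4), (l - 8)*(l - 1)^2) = l^2 - 9*l + 8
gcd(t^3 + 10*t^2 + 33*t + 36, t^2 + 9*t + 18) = t + 3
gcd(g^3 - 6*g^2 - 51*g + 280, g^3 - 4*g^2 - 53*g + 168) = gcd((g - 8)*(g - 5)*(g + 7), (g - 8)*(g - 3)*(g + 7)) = g^2 - g - 56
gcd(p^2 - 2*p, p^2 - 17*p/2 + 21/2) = 1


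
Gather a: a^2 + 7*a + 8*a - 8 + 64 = a^2 + 15*a + 56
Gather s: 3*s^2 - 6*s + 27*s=3*s^2 + 21*s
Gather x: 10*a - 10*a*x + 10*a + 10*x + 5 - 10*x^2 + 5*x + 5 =20*a - 10*x^2 + x*(15 - 10*a) + 10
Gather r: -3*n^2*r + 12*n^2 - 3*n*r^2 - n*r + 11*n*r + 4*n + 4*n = 12*n^2 - 3*n*r^2 + 8*n + r*(-3*n^2 + 10*n)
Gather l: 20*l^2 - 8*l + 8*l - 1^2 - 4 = 20*l^2 - 5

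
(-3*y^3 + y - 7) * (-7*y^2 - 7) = 21*y^5 + 14*y^3 + 49*y^2 - 7*y + 49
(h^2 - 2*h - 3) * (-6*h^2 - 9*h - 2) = -6*h^4 + 3*h^3 + 34*h^2 + 31*h + 6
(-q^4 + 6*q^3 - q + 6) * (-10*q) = 10*q^5 - 60*q^4 + 10*q^2 - 60*q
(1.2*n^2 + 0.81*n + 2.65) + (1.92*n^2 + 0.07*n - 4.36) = 3.12*n^2 + 0.88*n - 1.71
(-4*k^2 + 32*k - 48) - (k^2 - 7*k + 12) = -5*k^2 + 39*k - 60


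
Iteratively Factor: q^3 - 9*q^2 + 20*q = (q)*(q^2 - 9*q + 20) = q*(q - 5)*(q - 4)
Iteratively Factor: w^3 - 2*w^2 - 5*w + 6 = (w + 2)*(w^2 - 4*w + 3) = (w - 1)*(w + 2)*(w - 3)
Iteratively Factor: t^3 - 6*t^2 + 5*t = (t - 1)*(t^2 - 5*t) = (t - 5)*(t - 1)*(t)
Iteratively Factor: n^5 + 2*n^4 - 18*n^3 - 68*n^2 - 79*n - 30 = (n + 3)*(n^4 - n^3 - 15*n^2 - 23*n - 10) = (n + 2)*(n + 3)*(n^3 - 3*n^2 - 9*n - 5) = (n + 1)*(n + 2)*(n + 3)*(n^2 - 4*n - 5) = (n + 1)^2*(n + 2)*(n + 3)*(n - 5)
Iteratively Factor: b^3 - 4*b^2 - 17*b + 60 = (b - 3)*(b^2 - b - 20) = (b - 5)*(b - 3)*(b + 4)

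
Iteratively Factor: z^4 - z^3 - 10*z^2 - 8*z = (z - 4)*(z^3 + 3*z^2 + 2*z) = (z - 4)*(z + 1)*(z^2 + 2*z) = z*(z - 4)*(z + 1)*(z + 2)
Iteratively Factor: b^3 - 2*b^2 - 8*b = (b + 2)*(b^2 - 4*b) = b*(b + 2)*(b - 4)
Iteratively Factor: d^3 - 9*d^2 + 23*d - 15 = (d - 1)*(d^2 - 8*d + 15) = (d - 5)*(d - 1)*(d - 3)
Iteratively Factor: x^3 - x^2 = (x)*(x^2 - x) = x^2*(x - 1)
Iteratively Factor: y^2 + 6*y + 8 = (y + 2)*(y + 4)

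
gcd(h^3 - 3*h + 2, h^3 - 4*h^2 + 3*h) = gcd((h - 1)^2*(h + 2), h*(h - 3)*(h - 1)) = h - 1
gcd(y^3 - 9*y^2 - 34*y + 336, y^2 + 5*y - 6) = y + 6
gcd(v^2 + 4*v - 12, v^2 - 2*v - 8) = 1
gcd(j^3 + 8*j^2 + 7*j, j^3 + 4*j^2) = j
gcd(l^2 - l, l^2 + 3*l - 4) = l - 1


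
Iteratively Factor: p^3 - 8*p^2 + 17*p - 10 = (p - 2)*(p^2 - 6*p + 5) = (p - 5)*(p - 2)*(p - 1)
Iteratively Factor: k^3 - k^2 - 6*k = (k)*(k^2 - k - 6) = k*(k - 3)*(k + 2)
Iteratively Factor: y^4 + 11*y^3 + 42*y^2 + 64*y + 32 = (y + 1)*(y^3 + 10*y^2 + 32*y + 32) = (y + 1)*(y + 4)*(y^2 + 6*y + 8) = (y + 1)*(y + 2)*(y + 4)*(y + 4)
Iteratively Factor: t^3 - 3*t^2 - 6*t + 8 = (t + 2)*(t^2 - 5*t + 4) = (t - 4)*(t + 2)*(t - 1)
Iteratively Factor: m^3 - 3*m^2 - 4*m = (m - 4)*(m^2 + m) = (m - 4)*(m + 1)*(m)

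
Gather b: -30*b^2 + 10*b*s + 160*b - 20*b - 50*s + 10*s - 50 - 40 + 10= -30*b^2 + b*(10*s + 140) - 40*s - 80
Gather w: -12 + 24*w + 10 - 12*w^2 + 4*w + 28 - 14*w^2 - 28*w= 26 - 26*w^2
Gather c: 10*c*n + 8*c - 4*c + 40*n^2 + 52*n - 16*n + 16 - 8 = c*(10*n + 4) + 40*n^2 + 36*n + 8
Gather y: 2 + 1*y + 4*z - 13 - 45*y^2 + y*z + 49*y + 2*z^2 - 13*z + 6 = -45*y^2 + y*(z + 50) + 2*z^2 - 9*z - 5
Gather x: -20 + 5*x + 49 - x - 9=4*x + 20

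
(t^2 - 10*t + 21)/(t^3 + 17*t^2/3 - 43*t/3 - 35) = 3*(t - 7)/(3*t^2 + 26*t + 35)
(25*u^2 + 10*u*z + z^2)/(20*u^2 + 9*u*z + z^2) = (5*u + z)/(4*u + z)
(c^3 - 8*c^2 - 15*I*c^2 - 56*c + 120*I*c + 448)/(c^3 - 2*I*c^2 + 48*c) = (c^2 - c*(8 + 7*I) + 56*I)/(c*(c + 6*I))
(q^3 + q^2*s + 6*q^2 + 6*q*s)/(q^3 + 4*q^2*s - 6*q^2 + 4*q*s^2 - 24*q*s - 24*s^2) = q*(q^2 + q*s + 6*q + 6*s)/(q^3 + 4*q^2*s - 6*q^2 + 4*q*s^2 - 24*q*s - 24*s^2)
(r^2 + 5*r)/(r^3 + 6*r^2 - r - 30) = r/(r^2 + r - 6)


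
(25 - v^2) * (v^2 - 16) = -v^4 + 41*v^2 - 400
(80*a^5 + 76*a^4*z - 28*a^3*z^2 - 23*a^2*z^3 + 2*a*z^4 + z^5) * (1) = 80*a^5 + 76*a^4*z - 28*a^3*z^2 - 23*a^2*z^3 + 2*a*z^4 + z^5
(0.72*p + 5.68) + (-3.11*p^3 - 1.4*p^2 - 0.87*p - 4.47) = -3.11*p^3 - 1.4*p^2 - 0.15*p + 1.21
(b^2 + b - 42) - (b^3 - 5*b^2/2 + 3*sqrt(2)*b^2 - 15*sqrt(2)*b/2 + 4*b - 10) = -b^3 - 3*sqrt(2)*b^2 + 7*b^2/2 - 3*b + 15*sqrt(2)*b/2 - 32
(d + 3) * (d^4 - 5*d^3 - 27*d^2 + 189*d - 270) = d^5 - 2*d^4 - 42*d^3 + 108*d^2 + 297*d - 810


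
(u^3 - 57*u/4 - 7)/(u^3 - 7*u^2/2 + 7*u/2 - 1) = (4*u^3 - 57*u - 28)/(2*(2*u^3 - 7*u^2 + 7*u - 2))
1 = 1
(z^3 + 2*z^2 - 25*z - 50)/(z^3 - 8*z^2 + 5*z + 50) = (z + 5)/(z - 5)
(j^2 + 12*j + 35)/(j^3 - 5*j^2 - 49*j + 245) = (j + 5)/(j^2 - 12*j + 35)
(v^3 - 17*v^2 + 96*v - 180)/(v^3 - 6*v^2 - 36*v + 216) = (v - 5)/(v + 6)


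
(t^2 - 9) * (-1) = 9 - t^2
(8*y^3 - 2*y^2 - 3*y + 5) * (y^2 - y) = 8*y^5 - 10*y^4 - y^3 + 8*y^2 - 5*y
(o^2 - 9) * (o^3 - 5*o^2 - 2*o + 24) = o^5 - 5*o^4 - 11*o^3 + 69*o^2 + 18*o - 216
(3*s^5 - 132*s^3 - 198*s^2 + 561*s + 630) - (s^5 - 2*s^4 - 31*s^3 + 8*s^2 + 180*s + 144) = 2*s^5 + 2*s^4 - 101*s^3 - 206*s^2 + 381*s + 486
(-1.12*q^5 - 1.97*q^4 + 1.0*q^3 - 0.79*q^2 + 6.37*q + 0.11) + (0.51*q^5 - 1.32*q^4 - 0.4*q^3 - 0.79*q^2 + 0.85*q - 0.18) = -0.61*q^5 - 3.29*q^4 + 0.6*q^3 - 1.58*q^2 + 7.22*q - 0.07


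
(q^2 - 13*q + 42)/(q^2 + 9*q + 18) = (q^2 - 13*q + 42)/(q^2 + 9*q + 18)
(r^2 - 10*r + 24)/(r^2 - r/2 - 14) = 2*(r - 6)/(2*r + 7)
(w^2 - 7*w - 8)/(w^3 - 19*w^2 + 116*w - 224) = (w + 1)/(w^2 - 11*w + 28)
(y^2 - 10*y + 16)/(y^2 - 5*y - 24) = (y - 2)/(y + 3)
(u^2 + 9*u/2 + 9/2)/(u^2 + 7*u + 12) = (u + 3/2)/(u + 4)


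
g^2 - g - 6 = (g - 3)*(g + 2)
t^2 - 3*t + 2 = (t - 2)*(t - 1)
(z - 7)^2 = z^2 - 14*z + 49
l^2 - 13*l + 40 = (l - 8)*(l - 5)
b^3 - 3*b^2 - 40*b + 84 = (b - 7)*(b - 2)*(b + 6)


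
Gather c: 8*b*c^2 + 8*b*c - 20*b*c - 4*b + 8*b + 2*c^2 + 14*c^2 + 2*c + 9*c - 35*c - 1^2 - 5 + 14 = 4*b + c^2*(8*b + 16) + c*(-12*b - 24) + 8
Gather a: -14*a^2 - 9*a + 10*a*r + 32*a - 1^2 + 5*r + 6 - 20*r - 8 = -14*a^2 + a*(10*r + 23) - 15*r - 3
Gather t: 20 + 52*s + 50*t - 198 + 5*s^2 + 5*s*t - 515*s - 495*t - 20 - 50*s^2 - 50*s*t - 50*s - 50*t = -45*s^2 - 513*s + t*(-45*s - 495) - 198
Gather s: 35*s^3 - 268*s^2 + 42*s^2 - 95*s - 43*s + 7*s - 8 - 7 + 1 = 35*s^3 - 226*s^2 - 131*s - 14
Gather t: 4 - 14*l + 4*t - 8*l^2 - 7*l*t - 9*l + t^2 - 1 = -8*l^2 - 23*l + t^2 + t*(4 - 7*l) + 3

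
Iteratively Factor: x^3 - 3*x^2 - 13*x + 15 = (x - 5)*(x^2 + 2*x - 3) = (x - 5)*(x + 3)*(x - 1)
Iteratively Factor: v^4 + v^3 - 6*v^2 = (v)*(v^3 + v^2 - 6*v) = v*(v - 2)*(v^2 + 3*v) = v^2*(v - 2)*(v + 3)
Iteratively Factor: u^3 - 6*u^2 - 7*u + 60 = (u - 4)*(u^2 - 2*u - 15) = (u - 4)*(u + 3)*(u - 5)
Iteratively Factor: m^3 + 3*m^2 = (m)*(m^2 + 3*m) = m*(m + 3)*(m)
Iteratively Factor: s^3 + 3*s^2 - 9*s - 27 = (s - 3)*(s^2 + 6*s + 9) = (s - 3)*(s + 3)*(s + 3)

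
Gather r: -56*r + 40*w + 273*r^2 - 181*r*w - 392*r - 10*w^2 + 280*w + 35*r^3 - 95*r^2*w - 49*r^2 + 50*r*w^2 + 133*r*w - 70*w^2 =35*r^3 + r^2*(224 - 95*w) + r*(50*w^2 - 48*w - 448) - 80*w^2 + 320*w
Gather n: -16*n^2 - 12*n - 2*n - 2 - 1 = -16*n^2 - 14*n - 3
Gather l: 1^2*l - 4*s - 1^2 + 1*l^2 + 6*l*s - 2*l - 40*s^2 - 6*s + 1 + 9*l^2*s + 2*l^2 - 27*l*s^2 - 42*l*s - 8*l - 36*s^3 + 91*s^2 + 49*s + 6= l^2*(9*s + 3) + l*(-27*s^2 - 36*s - 9) - 36*s^3 + 51*s^2 + 39*s + 6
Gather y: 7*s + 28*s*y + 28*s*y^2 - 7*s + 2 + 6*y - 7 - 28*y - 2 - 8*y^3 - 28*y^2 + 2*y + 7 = -8*y^3 + y^2*(28*s - 28) + y*(28*s - 20)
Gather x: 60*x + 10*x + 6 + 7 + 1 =70*x + 14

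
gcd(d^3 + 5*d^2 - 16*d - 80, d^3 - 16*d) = d^2 - 16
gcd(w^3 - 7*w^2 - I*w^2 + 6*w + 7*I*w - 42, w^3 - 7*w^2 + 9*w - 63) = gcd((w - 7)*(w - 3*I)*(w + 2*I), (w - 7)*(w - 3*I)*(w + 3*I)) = w^2 + w*(-7 - 3*I) + 21*I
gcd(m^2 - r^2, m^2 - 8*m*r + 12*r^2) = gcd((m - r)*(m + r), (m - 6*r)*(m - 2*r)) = 1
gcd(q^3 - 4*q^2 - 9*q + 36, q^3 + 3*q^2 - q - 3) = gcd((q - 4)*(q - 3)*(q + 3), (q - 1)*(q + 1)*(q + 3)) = q + 3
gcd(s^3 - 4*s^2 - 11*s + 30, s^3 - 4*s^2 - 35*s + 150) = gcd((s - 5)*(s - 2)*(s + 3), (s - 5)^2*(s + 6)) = s - 5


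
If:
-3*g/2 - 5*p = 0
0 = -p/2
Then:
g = 0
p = 0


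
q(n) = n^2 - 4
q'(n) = 2*n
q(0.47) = -3.78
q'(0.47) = 0.94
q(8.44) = 67.23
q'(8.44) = 16.88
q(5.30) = 24.09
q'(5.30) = 10.60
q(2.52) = 2.35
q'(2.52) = 5.04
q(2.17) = 0.71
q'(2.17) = 4.34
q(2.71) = 3.34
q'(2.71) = 5.42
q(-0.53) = -3.72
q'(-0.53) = -1.06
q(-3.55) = 8.60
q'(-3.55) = -7.10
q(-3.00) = 5.00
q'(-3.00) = -6.00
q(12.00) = 140.00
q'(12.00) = 24.00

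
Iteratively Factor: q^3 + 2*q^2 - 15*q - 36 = (q + 3)*(q^2 - q - 12) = (q + 3)^2*(q - 4)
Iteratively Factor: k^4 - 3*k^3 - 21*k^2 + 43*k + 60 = (k - 5)*(k^3 + 2*k^2 - 11*k - 12) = (k - 5)*(k + 1)*(k^2 + k - 12) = (k - 5)*(k - 3)*(k + 1)*(k + 4)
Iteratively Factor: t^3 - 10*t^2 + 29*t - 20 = (t - 4)*(t^2 - 6*t + 5) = (t - 5)*(t - 4)*(t - 1)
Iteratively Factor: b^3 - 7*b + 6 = (b - 2)*(b^2 + 2*b - 3) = (b - 2)*(b + 3)*(b - 1)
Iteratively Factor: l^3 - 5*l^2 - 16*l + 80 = (l - 4)*(l^2 - l - 20) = (l - 5)*(l - 4)*(l + 4)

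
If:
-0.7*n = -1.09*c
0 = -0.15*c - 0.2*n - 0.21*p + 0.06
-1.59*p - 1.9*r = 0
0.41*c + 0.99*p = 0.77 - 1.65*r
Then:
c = 0.69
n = 1.08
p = -1.24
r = 1.04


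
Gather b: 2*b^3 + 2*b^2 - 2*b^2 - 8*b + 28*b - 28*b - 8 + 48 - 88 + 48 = 2*b^3 - 8*b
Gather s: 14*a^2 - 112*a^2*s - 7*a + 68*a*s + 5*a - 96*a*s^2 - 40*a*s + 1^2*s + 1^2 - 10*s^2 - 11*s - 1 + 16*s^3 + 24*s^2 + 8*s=14*a^2 - 2*a + 16*s^3 + s^2*(14 - 96*a) + s*(-112*a^2 + 28*a - 2)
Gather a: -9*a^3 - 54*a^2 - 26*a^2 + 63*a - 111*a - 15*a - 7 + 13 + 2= -9*a^3 - 80*a^2 - 63*a + 8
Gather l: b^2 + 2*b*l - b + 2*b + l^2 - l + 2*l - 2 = b^2 + b + l^2 + l*(2*b + 1) - 2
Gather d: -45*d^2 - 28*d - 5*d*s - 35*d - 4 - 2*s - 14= -45*d^2 + d*(-5*s - 63) - 2*s - 18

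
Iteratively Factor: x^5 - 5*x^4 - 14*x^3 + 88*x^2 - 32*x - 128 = (x + 4)*(x^4 - 9*x^3 + 22*x^2 - 32) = (x + 1)*(x + 4)*(x^3 - 10*x^2 + 32*x - 32) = (x - 2)*(x + 1)*(x + 4)*(x^2 - 8*x + 16) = (x - 4)*(x - 2)*(x + 1)*(x + 4)*(x - 4)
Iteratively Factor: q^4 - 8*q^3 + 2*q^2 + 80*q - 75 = (q - 1)*(q^3 - 7*q^2 - 5*q + 75) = (q - 1)*(q + 3)*(q^2 - 10*q + 25) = (q - 5)*(q - 1)*(q + 3)*(q - 5)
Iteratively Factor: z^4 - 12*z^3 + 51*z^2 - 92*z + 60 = (z - 2)*(z^3 - 10*z^2 + 31*z - 30) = (z - 2)^2*(z^2 - 8*z + 15) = (z - 3)*(z - 2)^2*(z - 5)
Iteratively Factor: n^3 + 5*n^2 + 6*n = (n + 3)*(n^2 + 2*n) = n*(n + 3)*(n + 2)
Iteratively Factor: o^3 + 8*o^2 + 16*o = (o + 4)*(o^2 + 4*o) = o*(o + 4)*(o + 4)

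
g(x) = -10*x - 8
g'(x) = -10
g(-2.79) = 19.90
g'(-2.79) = -10.00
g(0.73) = -15.30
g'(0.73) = -10.00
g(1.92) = -27.20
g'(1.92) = -10.00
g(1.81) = -26.10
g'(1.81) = -10.00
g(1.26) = -20.60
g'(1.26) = -10.00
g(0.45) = -12.50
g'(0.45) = -10.00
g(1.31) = -21.10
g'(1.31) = -10.00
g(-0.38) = -4.20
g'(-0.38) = -10.00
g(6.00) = -68.00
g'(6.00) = -10.00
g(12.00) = -128.00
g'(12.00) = -10.00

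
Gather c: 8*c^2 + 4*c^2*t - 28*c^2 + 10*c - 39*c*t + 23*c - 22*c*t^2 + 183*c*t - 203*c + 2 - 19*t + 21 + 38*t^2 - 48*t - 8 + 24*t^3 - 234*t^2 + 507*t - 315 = c^2*(4*t - 20) + c*(-22*t^2 + 144*t - 170) + 24*t^3 - 196*t^2 + 440*t - 300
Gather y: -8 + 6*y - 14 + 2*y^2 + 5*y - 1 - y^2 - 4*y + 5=y^2 + 7*y - 18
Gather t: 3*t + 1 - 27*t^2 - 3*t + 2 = 3 - 27*t^2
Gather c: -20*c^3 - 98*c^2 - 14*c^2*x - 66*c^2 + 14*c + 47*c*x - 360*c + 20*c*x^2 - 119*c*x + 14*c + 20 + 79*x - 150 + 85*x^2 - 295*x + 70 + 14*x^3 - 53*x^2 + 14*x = -20*c^3 + c^2*(-14*x - 164) + c*(20*x^2 - 72*x - 332) + 14*x^3 + 32*x^2 - 202*x - 60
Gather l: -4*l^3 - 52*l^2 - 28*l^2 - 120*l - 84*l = -4*l^3 - 80*l^2 - 204*l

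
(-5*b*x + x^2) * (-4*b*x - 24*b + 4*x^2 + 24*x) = 20*b^2*x^2 + 120*b^2*x - 24*b*x^3 - 144*b*x^2 + 4*x^4 + 24*x^3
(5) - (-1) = 6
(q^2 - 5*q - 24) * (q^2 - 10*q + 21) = q^4 - 15*q^3 + 47*q^2 + 135*q - 504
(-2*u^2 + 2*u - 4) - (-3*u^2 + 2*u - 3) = u^2 - 1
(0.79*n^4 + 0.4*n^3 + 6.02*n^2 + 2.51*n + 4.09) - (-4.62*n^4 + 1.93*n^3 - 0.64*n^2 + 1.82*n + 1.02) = 5.41*n^4 - 1.53*n^3 + 6.66*n^2 + 0.69*n + 3.07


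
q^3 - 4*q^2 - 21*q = q*(q - 7)*(q + 3)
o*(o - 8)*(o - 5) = o^3 - 13*o^2 + 40*o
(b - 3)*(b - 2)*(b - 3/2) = b^3 - 13*b^2/2 + 27*b/2 - 9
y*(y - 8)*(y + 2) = y^3 - 6*y^2 - 16*y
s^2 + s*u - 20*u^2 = (s - 4*u)*(s + 5*u)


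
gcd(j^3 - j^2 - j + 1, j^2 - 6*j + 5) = j - 1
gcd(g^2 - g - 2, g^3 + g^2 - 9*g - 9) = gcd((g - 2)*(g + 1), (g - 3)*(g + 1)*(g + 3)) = g + 1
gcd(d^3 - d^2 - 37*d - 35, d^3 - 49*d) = d - 7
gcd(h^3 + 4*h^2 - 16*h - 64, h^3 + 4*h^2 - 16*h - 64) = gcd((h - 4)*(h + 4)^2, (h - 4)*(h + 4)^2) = h^3 + 4*h^2 - 16*h - 64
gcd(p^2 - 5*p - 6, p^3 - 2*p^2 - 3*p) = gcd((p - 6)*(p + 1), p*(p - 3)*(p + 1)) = p + 1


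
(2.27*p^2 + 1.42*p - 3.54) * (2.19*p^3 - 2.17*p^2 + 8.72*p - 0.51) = 4.9713*p^5 - 1.8161*p^4 + 8.9604*p^3 + 18.9065*p^2 - 31.593*p + 1.8054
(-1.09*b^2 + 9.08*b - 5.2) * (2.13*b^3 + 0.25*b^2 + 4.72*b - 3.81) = -2.3217*b^5 + 19.0679*b^4 - 13.9508*b^3 + 45.7105*b^2 - 59.1388*b + 19.812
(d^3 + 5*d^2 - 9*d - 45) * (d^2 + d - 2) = d^5 + 6*d^4 - 6*d^3 - 64*d^2 - 27*d + 90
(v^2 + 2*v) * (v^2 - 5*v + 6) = v^4 - 3*v^3 - 4*v^2 + 12*v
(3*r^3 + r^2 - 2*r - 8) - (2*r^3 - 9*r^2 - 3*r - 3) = r^3 + 10*r^2 + r - 5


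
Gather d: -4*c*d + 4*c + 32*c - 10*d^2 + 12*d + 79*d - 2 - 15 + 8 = 36*c - 10*d^2 + d*(91 - 4*c) - 9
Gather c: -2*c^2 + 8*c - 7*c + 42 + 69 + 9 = -2*c^2 + c + 120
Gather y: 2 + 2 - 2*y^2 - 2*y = -2*y^2 - 2*y + 4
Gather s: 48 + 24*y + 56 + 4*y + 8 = 28*y + 112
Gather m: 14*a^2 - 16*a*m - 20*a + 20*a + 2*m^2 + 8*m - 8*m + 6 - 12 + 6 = 14*a^2 - 16*a*m + 2*m^2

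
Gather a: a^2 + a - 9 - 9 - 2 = a^2 + a - 20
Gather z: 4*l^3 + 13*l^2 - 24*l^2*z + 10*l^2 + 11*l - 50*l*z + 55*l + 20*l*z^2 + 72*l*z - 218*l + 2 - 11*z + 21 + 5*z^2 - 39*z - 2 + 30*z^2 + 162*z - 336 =4*l^3 + 23*l^2 - 152*l + z^2*(20*l + 35) + z*(-24*l^2 + 22*l + 112) - 315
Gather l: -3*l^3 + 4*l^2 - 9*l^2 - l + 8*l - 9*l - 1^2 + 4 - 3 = -3*l^3 - 5*l^2 - 2*l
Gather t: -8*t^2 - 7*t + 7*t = -8*t^2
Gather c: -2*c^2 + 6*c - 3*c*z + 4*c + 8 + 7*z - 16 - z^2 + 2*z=-2*c^2 + c*(10 - 3*z) - z^2 + 9*z - 8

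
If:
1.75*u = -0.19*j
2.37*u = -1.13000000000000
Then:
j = 4.39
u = -0.48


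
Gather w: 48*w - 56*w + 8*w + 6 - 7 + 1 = 0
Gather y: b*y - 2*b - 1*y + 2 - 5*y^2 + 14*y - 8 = -2*b - 5*y^2 + y*(b + 13) - 6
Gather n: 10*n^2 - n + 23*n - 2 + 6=10*n^2 + 22*n + 4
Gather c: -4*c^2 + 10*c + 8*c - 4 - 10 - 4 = -4*c^2 + 18*c - 18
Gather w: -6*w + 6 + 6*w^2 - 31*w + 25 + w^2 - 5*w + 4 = 7*w^2 - 42*w + 35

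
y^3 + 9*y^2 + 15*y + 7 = (y + 1)^2*(y + 7)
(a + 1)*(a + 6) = a^2 + 7*a + 6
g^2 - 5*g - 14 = (g - 7)*(g + 2)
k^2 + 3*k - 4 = (k - 1)*(k + 4)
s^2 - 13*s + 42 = (s - 7)*(s - 6)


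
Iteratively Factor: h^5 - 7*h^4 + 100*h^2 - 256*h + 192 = (h - 2)*(h^4 - 5*h^3 - 10*h^2 + 80*h - 96) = (h - 3)*(h - 2)*(h^3 - 2*h^2 - 16*h + 32) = (h - 3)*(h - 2)*(h + 4)*(h^2 - 6*h + 8) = (h - 4)*(h - 3)*(h - 2)*(h + 4)*(h - 2)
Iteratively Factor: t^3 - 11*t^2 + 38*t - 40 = (t - 5)*(t^2 - 6*t + 8) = (t - 5)*(t - 2)*(t - 4)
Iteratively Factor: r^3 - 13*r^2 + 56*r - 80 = (r - 5)*(r^2 - 8*r + 16) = (r - 5)*(r - 4)*(r - 4)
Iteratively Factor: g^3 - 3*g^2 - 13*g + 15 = (g + 3)*(g^2 - 6*g + 5) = (g - 5)*(g + 3)*(g - 1)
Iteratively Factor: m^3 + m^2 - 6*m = (m - 2)*(m^2 + 3*m) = (m - 2)*(m + 3)*(m)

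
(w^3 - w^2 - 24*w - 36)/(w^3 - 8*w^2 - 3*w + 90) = (w + 2)/(w - 5)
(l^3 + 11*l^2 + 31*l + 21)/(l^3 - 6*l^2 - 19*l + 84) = (l^3 + 11*l^2 + 31*l + 21)/(l^3 - 6*l^2 - 19*l + 84)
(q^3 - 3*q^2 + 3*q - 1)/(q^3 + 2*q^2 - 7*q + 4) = (q - 1)/(q + 4)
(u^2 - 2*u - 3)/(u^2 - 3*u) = (u + 1)/u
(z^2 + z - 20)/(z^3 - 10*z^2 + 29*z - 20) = (z + 5)/(z^2 - 6*z + 5)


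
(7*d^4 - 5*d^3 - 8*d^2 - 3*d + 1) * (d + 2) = 7*d^5 + 9*d^4 - 18*d^3 - 19*d^2 - 5*d + 2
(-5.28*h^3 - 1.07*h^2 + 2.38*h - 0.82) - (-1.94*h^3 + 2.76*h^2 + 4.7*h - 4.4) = -3.34*h^3 - 3.83*h^2 - 2.32*h + 3.58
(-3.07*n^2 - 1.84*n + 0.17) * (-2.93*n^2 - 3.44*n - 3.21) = 8.9951*n^4 + 15.952*n^3 + 15.6862*n^2 + 5.3216*n - 0.5457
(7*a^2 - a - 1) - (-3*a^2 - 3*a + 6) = 10*a^2 + 2*a - 7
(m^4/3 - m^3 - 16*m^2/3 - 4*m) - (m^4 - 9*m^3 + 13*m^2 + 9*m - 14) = -2*m^4/3 + 8*m^3 - 55*m^2/3 - 13*m + 14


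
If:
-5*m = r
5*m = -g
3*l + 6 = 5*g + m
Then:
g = r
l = 8*r/5 - 2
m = -r/5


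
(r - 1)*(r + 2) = r^2 + r - 2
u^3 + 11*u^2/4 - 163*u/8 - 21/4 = (u - 7/2)*(u + 1/4)*(u + 6)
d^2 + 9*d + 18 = (d + 3)*(d + 6)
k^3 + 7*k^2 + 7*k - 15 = (k - 1)*(k + 3)*(k + 5)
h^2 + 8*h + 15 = (h + 3)*(h + 5)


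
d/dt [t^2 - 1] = 2*t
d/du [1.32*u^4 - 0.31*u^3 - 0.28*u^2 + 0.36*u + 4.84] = 5.28*u^3 - 0.93*u^2 - 0.56*u + 0.36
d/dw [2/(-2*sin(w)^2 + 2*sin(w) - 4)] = (2*sin(w) - 1)*cos(w)/(sin(w)^2 - sin(w) + 2)^2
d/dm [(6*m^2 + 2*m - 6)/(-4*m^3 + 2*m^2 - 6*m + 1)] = 2*(12*m^4 + 8*m^3 - 56*m^2 + 18*m - 17)/(16*m^6 - 16*m^5 + 52*m^4 - 32*m^3 + 40*m^2 - 12*m + 1)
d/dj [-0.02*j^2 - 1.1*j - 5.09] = -0.04*j - 1.1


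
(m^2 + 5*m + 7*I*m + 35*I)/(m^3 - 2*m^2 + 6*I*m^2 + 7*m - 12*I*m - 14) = (m + 5)/(m^2 - m*(2 + I) + 2*I)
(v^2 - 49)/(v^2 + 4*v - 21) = (v - 7)/(v - 3)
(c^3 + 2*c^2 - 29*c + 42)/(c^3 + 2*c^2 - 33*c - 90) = (c^3 + 2*c^2 - 29*c + 42)/(c^3 + 2*c^2 - 33*c - 90)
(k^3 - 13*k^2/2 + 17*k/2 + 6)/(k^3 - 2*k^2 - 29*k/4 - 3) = 2*(k - 3)/(2*k + 3)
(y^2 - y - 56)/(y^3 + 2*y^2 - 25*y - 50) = (y^2 - y - 56)/(y^3 + 2*y^2 - 25*y - 50)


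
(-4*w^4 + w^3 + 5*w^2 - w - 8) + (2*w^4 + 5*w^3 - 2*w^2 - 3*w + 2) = -2*w^4 + 6*w^3 + 3*w^2 - 4*w - 6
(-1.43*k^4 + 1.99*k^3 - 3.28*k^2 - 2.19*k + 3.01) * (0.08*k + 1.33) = -0.1144*k^5 - 1.7427*k^4 + 2.3843*k^3 - 4.5376*k^2 - 2.6719*k + 4.0033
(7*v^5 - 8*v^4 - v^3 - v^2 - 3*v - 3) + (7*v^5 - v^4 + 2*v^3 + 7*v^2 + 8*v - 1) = 14*v^5 - 9*v^4 + v^3 + 6*v^2 + 5*v - 4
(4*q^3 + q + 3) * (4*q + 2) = 16*q^4 + 8*q^3 + 4*q^2 + 14*q + 6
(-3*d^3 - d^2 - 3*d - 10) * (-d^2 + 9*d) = 3*d^5 - 26*d^4 - 6*d^3 - 17*d^2 - 90*d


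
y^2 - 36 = (y - 6)*(y + 6)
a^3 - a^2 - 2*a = a*(a - 2)*(a + 1)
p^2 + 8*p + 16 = (p + 4)^2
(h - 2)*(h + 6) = h^2 + 4*h - 12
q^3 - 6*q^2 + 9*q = q*(q - 3)^2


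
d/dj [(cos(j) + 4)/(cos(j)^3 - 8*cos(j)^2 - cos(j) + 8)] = (-125*cos(j)/2 + 2*cos(2*j) + cos(3*j)/2 - 10)/((cos(j) - 8)^2*sin(j)^3)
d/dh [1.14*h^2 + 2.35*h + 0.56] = 2.28*h + 2.35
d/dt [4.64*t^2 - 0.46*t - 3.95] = 9.28*t - 0.46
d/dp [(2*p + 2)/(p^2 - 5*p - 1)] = 2*(-p^2 - 2*p + 4)/(p^4 - 10*p^3 + 23*p^2 + 10*p + 1)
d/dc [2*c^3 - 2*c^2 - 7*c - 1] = 6*c^2 - 4*c - 7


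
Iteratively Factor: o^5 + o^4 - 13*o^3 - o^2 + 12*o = (o + 4)*(o^4 - 3*o^3 - o^2 + 3*o) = (o - 1)*(o + 4)*(o^3 - 2*o^2 - 3*o) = (o - 3)*(o - 1)*(o + 4)*(o^2 + o) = (o - 3)*(o - 1)*(o + 1)*(o + 4)*(o)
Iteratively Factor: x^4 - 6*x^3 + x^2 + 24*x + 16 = (x + 1)*(x^3 - 7*x^2 + 8*x + 16) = (x - 4)*(x + 1)*(x^2 - 3*x - 4) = (x - 4)*(x + 1)^2*(x - 4)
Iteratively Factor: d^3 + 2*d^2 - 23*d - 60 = (d - 5)*(d^2 + 7*d + 12) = (d - 5)*(d + 3)*(d + 4)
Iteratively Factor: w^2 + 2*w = (w + 2)*(w)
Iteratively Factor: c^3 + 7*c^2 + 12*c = (c + 4)*(c^2 + 3*c) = (c + 3)*(c + 4)*(c)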